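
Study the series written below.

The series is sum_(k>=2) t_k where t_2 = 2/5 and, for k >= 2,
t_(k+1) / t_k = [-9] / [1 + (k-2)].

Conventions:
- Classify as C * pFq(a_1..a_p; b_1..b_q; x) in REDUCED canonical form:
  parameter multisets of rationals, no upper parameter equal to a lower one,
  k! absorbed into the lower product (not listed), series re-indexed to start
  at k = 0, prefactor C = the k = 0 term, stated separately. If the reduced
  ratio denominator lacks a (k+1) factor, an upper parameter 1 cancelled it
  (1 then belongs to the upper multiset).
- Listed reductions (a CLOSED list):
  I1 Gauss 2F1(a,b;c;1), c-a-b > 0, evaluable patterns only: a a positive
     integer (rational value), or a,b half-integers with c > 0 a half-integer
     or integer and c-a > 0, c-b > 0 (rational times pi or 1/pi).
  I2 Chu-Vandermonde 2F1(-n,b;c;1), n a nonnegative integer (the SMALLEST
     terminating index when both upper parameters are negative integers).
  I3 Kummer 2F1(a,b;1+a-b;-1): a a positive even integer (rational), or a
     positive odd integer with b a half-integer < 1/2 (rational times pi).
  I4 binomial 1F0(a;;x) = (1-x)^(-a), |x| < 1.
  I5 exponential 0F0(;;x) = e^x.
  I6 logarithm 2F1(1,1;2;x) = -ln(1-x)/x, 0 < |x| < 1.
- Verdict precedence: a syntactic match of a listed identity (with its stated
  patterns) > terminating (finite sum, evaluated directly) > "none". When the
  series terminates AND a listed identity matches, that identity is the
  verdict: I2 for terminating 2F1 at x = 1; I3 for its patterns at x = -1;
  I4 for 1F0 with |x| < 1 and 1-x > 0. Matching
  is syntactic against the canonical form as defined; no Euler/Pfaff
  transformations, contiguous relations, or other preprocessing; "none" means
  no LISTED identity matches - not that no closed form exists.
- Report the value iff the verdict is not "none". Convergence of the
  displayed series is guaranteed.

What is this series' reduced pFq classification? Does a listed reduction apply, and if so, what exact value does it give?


Prefactor 2/5, argument -9: 0F0 with upper {-} over lower {-}. Verdict: the I5 exponential reduction matches (the 0F0 exponential series at x = -9). Exact value: (2/5) * e^(-9).

Structural cue: t_0 being 2/5, the expanded ratio factors over Q; prefactor 2/5, roots give parameters.
Step ratio: r(k) = (-9) * 1 / [(k+1)] ; factor over Q: parameters, x = (-9), and C = 2/5.


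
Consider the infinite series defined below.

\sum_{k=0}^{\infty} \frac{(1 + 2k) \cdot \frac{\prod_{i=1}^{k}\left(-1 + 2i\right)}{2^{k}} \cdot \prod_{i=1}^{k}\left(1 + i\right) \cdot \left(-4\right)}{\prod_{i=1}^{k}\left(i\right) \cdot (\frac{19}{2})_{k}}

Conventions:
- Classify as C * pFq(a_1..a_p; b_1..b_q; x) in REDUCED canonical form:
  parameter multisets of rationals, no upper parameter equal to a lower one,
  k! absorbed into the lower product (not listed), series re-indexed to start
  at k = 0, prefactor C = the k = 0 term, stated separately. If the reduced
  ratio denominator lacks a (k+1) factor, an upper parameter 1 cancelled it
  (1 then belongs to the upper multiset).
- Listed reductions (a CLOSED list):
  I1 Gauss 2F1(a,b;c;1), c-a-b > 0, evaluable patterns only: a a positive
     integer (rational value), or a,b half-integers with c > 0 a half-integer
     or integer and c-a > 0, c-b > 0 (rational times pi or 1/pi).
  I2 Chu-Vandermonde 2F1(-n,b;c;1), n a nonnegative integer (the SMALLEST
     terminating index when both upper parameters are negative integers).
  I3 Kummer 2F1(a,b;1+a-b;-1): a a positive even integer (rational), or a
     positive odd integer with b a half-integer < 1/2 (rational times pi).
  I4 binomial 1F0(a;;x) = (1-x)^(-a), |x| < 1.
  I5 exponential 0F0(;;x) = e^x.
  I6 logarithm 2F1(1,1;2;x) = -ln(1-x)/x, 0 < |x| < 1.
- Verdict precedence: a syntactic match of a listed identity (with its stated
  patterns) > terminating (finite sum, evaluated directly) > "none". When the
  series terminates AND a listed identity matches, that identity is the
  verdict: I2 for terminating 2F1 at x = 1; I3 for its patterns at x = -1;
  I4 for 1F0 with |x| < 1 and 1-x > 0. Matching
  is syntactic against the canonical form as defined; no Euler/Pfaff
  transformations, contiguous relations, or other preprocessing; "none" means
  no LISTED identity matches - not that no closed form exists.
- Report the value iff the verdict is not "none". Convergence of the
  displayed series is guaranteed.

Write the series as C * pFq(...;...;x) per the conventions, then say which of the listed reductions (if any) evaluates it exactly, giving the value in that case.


The series (x = 1) is 2F1: upper {\frac{3}{2}, 2}, lower {\frac{19}{2}}, prefactor -4. Verdict: the Gauss summation I1 fires (x = 1: the Gamma ratio telescopes since c-a-b = 6 > 0 and a = 2 in Z>0). Its exact value is -\frac{85}{14}.

Structural cue: t_0 = -4 here, and the (2k+1) factor (C = -4, x = 1) shifts (1/2)_k to (3/2)_k.
Ratio: r(k) = 1 * (k+\frac{3}{2}) (k+2) / [(k+\frac{19}{2}) (k+1)] - rational in k, leading ratio 1; with t_0 = -4, classification follows.


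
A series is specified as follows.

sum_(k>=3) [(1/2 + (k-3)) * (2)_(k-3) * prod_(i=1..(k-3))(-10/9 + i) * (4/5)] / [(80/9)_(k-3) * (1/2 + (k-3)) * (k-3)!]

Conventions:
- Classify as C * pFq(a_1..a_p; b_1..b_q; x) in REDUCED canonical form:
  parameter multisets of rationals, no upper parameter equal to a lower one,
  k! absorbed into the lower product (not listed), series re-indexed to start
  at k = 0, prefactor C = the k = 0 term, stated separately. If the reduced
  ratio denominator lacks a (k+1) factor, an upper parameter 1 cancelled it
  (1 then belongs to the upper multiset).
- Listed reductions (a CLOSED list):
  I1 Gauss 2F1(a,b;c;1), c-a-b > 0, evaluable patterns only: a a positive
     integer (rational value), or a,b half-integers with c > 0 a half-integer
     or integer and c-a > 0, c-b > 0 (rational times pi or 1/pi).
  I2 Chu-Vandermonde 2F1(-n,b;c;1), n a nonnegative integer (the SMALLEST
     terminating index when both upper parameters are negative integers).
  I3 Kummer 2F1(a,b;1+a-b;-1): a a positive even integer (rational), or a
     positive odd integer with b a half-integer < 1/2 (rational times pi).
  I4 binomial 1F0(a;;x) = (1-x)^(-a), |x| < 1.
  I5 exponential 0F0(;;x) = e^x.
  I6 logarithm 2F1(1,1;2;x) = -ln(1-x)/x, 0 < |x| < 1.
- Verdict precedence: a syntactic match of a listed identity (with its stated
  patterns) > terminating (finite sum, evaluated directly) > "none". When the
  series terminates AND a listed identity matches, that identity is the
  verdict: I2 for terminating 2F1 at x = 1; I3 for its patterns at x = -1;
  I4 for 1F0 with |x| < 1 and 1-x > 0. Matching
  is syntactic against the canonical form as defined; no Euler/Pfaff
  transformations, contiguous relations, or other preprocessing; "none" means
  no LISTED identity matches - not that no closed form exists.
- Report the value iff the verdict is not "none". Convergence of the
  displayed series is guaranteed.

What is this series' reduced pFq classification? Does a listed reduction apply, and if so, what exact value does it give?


Classification (C = 4/5): 2F1 with upper {-1/9, 2}, lower {80/9}, argument x = 1. Verdict (x = 1): Gauss's theorem (I1) applies (x = 1: the Gamma ratio telescopes since c-a-b = 7 > 0 and a = 2 in Z>0). Its exact value is 2201/2835.

Key step: t_0 = 4/5 here, and the factor k + 1/2 cancels (top and bottom), leaving prefactor 4/5.
Consecutive-term ratio: r(k) = 1 * (k-1/9) (k+2) / [(k+80/9) (k+1)] - rational in k. x = 1; t_0 = 4/5; negate the roots.


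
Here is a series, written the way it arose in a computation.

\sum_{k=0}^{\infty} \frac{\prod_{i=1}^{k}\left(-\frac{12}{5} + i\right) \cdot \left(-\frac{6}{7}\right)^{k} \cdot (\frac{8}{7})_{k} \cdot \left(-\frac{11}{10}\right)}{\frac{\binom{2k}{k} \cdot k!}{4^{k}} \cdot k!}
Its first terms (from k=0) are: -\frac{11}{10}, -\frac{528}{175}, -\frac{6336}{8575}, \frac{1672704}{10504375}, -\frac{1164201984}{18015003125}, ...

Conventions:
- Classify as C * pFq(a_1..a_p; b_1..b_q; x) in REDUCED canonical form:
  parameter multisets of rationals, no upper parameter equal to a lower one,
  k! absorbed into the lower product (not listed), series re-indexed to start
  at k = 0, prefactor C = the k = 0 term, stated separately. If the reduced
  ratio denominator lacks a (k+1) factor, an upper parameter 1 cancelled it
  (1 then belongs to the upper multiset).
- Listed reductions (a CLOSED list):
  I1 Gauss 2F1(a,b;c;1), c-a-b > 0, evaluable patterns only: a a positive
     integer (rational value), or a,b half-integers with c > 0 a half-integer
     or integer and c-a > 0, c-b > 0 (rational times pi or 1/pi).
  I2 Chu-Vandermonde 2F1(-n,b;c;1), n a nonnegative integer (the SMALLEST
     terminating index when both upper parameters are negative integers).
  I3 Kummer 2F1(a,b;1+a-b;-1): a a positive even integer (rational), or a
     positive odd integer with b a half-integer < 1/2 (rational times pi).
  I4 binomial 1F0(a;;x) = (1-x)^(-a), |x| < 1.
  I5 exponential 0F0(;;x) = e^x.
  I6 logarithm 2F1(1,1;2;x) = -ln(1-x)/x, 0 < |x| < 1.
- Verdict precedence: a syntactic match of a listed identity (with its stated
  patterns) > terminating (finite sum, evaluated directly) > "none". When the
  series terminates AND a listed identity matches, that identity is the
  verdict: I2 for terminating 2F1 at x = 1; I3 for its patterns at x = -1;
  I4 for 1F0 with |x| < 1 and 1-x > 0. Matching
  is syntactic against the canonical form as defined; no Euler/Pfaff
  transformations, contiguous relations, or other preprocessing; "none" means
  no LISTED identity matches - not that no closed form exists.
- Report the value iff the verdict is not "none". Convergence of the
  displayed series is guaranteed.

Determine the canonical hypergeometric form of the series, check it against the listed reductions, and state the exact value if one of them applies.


Key step: t_0 = -\frac{11}{10} here, and the lower central binomial (prefactor -11/10) hides (1/2)_k.
Consecutive-term ratio: r(k) = -\frac{6}{7} * (k-\frac{7}{5}) (k+\frac{8}{7}) / [(k+\frac{1}{2}) (k+1)] ; factor over Q: parameters, x = -\frac{6}{7}, and C = -\frac{11}{10}.

This is -\frac{11}{10} * 2F1(-\frac{7}{5}, \frac{8}{7}; \frac{1}{2}; -\frac{6}{7}) in reduced canonical form. Verdict: none. Every listed pattern misses the 2F1 form at -\frac{6}{7}, upper {-\frac{7}{5}, \frac{8}{7}}.


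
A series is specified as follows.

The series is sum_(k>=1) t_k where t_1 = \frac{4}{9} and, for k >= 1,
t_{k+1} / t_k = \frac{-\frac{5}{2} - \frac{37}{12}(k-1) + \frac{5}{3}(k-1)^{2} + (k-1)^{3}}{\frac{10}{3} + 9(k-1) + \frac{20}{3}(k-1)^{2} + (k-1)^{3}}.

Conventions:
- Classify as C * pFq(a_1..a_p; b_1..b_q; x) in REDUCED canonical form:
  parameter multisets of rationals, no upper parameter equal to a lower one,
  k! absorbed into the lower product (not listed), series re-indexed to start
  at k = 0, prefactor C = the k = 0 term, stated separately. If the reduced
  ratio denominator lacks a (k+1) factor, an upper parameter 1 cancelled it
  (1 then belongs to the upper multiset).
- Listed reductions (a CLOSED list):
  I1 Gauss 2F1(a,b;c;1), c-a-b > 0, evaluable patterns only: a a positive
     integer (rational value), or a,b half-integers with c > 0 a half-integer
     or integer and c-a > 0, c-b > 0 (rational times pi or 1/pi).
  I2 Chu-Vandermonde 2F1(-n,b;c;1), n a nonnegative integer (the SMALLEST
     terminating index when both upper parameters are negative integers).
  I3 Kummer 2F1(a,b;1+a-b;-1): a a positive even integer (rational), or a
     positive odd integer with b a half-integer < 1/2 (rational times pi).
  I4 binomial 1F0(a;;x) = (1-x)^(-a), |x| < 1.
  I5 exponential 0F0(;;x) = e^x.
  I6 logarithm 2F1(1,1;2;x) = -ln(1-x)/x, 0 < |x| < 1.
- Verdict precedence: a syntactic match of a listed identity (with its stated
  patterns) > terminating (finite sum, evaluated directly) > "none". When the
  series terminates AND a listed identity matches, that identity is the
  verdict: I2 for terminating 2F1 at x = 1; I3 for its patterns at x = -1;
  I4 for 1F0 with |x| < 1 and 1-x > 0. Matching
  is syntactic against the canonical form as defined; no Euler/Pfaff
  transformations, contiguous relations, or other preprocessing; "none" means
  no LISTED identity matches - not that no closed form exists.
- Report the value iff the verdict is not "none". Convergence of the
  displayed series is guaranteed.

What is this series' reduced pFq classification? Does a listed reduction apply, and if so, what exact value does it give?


The tell: from the first term \frac{4}{9}: roots of the ratio polynomials (C = 4/9, x = 1) are the negated parameters.
Adjacent-term ratio: r(k) = 1 * (k-\frac{3}{2}) (k+\frac{5}{2}) / [(k+5) (k+1)] - poly over poly, x = 1 from leading terms; C = \frac{4}{9} at k = 0.

x = 1 here; the reduced form reads 2F1, upper {-\frac{3}{2}, \frac{5}{2}}, lower {5}, C = \frac{4}{9}. Verdict at x = 1: Gauss (I1, half-integer pattern) matches (x = 1; upper {-\frac{3}{2}, \frac{5}{2}} half-integers, c = 5 in the evaluable pattern). Hence: \frac{16384}{31185} / \pi.


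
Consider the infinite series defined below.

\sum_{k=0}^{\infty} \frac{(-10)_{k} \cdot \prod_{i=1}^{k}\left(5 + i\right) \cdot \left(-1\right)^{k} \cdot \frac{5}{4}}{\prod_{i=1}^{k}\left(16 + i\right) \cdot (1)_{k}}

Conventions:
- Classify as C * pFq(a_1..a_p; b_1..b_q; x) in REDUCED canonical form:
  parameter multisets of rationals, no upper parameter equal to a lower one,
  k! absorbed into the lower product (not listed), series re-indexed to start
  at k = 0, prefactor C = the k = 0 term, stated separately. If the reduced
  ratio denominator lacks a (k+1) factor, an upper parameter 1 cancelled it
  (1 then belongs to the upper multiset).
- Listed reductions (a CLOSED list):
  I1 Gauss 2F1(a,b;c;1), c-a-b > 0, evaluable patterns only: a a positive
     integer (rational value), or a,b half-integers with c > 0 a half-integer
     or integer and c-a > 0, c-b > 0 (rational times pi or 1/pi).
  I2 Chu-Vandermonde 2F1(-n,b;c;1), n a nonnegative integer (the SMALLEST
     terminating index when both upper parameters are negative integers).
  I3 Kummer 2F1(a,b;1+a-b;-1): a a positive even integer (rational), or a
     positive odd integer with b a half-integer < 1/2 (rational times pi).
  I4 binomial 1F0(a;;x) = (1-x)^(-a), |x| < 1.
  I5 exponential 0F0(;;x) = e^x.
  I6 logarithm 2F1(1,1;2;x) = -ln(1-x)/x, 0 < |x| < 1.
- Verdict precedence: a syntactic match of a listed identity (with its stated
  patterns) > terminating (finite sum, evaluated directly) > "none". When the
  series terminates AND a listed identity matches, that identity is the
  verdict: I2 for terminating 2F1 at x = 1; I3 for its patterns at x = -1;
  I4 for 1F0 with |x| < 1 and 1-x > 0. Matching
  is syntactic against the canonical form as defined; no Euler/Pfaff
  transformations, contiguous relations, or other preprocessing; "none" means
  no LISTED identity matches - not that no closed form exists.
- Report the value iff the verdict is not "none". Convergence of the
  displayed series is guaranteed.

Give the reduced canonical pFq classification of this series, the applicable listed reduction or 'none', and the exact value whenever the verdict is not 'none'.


x = -1 here; the reduced form reads 2F1, upper {-10, 6}, lower {17}, C = \frac{5}{4}. Verdict: Kummer (I3) matches (x = -1; c = 17 equals 1+a-b for upper {-10, 6}: listed pattern). Sum: 35.

Structural cue: t_0 = \frac{5}{4} here, and (1)_k (C = 5/4, x = -1) is k! itself.
Consecutive-term ratio: r(k) = -1 * (k-10) (k+6) / [(k+17) (k+1)] - rational; roots negated = parameters, x = -1, C = \frac{5}{4}.


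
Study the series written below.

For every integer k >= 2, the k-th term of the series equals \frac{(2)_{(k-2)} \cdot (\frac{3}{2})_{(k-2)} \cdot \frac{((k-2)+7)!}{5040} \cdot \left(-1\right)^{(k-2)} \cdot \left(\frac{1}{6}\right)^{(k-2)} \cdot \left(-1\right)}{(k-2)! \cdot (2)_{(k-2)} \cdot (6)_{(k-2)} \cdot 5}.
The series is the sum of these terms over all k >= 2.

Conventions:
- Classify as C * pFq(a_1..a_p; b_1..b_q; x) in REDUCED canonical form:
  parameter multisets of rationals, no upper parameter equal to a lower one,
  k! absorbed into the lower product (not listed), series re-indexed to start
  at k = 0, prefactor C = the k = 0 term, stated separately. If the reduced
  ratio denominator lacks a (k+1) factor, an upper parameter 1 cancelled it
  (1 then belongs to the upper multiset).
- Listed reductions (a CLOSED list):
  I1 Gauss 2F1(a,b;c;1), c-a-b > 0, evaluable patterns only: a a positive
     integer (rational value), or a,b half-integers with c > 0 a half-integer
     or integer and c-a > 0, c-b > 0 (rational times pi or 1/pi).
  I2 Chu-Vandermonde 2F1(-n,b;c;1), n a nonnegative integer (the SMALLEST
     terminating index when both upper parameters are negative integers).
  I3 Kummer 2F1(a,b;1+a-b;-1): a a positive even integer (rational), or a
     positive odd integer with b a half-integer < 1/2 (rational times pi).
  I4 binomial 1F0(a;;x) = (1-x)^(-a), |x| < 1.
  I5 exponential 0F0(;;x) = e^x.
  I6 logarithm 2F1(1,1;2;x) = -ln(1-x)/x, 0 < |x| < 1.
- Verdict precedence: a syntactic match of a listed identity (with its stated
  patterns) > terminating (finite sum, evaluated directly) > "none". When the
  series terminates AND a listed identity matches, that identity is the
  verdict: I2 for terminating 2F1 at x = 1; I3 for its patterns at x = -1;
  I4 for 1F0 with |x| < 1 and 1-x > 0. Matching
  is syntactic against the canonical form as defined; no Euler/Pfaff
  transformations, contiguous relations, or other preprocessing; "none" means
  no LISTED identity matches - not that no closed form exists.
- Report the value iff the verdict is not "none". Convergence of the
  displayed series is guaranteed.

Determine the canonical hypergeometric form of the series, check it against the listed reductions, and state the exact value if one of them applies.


Prefactor -\frac{1}{5}, argument -\frac{1}{6}: 2F1 with upper {\frac{3}{2}, 8} over lower {6}. Verdict: none (x = -\frac{1}{6}): each listed identity misses the multisets {\frac{3}{2}, 8} ; {6}.

Structural cue: with t_0 = -\frac{1}{5}, the parameter 2 appears in both the upper and lower lists and cancels.
Ratio: r(k) = -\frac{1}{6} * (k+\frac{3}{2}) (k+8) / [(k+6) (k+1)] - poly over poly, x = -\frac{1}{6} from leading terms; C = -\frac{1}{5} at k = 0.


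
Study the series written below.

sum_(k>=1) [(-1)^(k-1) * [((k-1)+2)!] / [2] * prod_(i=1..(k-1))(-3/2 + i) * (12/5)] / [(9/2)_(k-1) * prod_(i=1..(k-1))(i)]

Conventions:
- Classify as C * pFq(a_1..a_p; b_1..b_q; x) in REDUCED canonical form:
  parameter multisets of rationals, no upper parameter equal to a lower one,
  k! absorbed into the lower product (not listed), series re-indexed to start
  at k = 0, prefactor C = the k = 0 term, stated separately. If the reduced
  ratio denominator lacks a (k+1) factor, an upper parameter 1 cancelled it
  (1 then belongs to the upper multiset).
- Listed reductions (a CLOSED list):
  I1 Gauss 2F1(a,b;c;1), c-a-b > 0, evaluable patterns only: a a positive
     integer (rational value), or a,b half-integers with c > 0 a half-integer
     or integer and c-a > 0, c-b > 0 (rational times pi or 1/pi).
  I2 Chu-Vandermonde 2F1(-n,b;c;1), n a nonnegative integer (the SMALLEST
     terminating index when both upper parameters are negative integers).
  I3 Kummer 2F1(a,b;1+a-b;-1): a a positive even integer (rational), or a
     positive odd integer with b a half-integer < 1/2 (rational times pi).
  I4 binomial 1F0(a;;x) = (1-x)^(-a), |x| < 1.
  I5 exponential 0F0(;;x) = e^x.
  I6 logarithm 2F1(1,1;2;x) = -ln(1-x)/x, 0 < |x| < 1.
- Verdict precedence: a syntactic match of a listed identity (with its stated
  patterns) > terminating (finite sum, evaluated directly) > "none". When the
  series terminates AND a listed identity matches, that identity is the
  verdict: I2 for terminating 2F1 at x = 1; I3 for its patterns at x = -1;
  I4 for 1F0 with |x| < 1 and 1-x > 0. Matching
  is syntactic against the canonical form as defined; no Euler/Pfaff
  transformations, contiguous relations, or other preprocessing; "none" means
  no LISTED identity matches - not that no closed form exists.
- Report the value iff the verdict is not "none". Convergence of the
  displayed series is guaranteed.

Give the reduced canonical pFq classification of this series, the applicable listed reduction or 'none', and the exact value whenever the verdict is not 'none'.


Reduced: x = -1, 2F1, upper = {-1/2, 3}, lower = {9/2}, C = 12/5. Verdict: Kummer (I3) applies (x = -1; c = 9/2 equals 1+a-b for upper {-1/2, 3}: listed pattern). Its exact value is (63/64) * pi.

Key step: t_0 being 12/5, the product of the first k integers (prefactor 12/5) is k!.
Step ratio: r(k) = (-1) * (k-1/2) (k+3) / [(k+9/2) (k+1)] - rational in k, leading ratio (-1); with t_0 = 12/5, classification follows.


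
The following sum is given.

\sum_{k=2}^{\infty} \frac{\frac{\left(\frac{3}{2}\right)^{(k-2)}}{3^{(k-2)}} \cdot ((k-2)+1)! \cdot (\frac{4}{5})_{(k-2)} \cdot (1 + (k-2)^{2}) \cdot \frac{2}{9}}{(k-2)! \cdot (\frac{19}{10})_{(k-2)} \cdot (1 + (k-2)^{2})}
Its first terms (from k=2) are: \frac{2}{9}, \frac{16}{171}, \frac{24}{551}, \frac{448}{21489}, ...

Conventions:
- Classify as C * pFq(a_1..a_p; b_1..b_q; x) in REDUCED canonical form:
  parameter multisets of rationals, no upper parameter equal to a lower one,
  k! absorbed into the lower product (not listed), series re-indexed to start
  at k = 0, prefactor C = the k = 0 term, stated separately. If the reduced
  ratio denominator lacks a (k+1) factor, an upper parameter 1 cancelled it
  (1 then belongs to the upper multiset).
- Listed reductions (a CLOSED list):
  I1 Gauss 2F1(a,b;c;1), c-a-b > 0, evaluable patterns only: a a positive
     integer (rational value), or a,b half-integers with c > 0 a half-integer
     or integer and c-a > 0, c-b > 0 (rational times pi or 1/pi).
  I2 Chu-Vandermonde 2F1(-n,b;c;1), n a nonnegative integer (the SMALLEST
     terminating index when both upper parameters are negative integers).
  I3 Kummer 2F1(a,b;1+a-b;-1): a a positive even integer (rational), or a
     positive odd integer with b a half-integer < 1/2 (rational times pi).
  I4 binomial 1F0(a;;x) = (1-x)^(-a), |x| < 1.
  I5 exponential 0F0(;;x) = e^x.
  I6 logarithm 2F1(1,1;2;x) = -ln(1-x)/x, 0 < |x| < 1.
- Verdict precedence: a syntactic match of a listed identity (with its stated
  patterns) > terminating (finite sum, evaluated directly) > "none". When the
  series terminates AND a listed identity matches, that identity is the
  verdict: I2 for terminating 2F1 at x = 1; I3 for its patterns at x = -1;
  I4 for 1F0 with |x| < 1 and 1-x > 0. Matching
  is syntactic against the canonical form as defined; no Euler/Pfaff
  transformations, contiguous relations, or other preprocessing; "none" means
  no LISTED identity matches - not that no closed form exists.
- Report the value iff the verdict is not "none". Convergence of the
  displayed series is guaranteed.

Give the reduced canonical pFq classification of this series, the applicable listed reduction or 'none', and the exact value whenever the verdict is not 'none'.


Prefactor \frac{2}{9}, argument \frac{1}{2}: 2F1 with upper {\frac{4}{5}, 2} over lower {\frac{19}{10}}. Verdict: none. No listed pattern accepts 2F1(\frac{4}{5}, 2; \frac{19}{10}; \frac{1}{2}).

First insight: with t_0 = \frac{2}{9}, k^2 + 1 divides numerator and denominator alike; C = 2/9, x = 1/2 after cancelling.
Step ratio: r(k) = \frac{1}{2} * (k+\frac{4}{5}) (k+2) / [(k+\frac{19}{10}) (k+1)] - rational in k, leading ratio \frac{1}{2}; with t_0 = \frac{2}{9}, classification follows.


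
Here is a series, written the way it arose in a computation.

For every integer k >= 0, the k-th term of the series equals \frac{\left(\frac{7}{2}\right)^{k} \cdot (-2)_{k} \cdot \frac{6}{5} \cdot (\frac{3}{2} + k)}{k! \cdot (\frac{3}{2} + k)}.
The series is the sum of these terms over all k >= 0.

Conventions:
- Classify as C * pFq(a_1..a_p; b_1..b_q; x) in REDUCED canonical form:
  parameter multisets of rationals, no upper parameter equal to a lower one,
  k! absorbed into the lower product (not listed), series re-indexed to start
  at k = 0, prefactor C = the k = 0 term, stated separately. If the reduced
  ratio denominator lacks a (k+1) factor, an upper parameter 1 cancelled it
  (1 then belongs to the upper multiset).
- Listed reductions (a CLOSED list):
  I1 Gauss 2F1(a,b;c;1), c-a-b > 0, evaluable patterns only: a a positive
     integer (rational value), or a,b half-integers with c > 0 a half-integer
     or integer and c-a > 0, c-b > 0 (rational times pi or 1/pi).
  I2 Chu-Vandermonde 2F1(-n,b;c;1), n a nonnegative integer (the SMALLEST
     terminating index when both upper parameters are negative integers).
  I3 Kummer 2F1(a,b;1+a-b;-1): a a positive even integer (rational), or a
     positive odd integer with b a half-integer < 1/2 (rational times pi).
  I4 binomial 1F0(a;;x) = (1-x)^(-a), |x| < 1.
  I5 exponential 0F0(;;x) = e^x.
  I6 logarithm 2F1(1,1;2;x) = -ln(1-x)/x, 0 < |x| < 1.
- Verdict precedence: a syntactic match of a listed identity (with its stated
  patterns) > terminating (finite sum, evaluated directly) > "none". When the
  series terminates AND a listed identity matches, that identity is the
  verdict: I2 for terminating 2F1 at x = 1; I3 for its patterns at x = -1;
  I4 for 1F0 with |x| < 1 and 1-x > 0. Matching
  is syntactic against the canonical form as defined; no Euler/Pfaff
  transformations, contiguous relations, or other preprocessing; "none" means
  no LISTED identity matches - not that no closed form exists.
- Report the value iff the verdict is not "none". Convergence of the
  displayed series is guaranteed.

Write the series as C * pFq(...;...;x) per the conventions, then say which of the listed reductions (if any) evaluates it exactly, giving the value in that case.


Reduced: x = \frac{7}{2}, 1F0, upper = {-2}, lower = {-}, C = \frac{6}{5}. Verdict: terminating (-2 upstairs). 3 nonzero terms in all; added directly. Its exact value is \frac{15}{2}.

Key observation: t_0 = \frac{6}{5} here, and k + 3/2 divides numerator and denominator alike; C = 6/5, x = 7/2 after cancelling.
Ratio: r(k) = \frac{7}{2} * (k-2) / [(k+1)] ; factor over Q: parameters, x = \frac{7}{2}, and C = \frac{6}{5}.


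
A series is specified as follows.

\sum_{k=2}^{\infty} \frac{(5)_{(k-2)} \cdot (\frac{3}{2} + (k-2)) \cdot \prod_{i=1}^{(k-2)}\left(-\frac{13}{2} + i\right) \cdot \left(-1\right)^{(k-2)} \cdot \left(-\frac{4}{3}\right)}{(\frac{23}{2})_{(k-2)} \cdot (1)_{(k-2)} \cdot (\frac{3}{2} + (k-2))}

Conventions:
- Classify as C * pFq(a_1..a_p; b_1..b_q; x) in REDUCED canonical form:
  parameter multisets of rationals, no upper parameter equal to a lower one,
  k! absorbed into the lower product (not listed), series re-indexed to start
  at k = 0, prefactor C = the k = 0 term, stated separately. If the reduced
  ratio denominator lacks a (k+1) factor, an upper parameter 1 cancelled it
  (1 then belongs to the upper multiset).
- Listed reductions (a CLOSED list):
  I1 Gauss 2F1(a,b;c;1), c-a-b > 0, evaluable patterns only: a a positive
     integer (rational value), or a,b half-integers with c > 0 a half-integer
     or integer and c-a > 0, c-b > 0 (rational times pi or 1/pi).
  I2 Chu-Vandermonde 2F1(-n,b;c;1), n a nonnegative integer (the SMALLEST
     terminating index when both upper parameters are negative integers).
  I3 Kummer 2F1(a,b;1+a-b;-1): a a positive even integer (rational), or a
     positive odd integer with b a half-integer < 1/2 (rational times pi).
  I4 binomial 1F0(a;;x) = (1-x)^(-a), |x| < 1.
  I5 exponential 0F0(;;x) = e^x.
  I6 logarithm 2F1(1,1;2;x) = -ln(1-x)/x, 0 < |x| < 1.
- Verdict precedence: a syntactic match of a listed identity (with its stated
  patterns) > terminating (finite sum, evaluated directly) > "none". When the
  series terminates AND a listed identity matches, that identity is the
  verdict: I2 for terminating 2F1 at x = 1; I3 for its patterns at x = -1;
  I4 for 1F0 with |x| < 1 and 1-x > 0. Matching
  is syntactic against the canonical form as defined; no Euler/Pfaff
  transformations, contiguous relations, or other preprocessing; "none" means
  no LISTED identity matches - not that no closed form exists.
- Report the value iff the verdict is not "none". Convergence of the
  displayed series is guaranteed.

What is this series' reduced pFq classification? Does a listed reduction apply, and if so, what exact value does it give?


Canonical form: C = -\frac{4}{3} times 2F1 with upper {-\frac{11}{2}, 5}, lower {\frac{23}{2}}, x = -1. Verdict: Kummer (I3) applies (x = -1; c = \frac{23}{2} equals 1+a-b for upper {-\frac{11}{2}, 5}: listed pattern). Its exact value is \left(-\frac{14549535}{4194304}\right) \cdot \pi.

Key step: t_0 = -\frac{4}{3} here, and striking the common factor k + 3/2 reduces the term (C = -4/3, x = -1).
Adjacent-term ratio: r(k) = -1 * (k-\frac{11}{2}) (k+5) / [(k+\frac{23}{2}) (k+1)] - poly over poly, x = -1 from leading terms; C = -\frac{4}{3} at k = 0.


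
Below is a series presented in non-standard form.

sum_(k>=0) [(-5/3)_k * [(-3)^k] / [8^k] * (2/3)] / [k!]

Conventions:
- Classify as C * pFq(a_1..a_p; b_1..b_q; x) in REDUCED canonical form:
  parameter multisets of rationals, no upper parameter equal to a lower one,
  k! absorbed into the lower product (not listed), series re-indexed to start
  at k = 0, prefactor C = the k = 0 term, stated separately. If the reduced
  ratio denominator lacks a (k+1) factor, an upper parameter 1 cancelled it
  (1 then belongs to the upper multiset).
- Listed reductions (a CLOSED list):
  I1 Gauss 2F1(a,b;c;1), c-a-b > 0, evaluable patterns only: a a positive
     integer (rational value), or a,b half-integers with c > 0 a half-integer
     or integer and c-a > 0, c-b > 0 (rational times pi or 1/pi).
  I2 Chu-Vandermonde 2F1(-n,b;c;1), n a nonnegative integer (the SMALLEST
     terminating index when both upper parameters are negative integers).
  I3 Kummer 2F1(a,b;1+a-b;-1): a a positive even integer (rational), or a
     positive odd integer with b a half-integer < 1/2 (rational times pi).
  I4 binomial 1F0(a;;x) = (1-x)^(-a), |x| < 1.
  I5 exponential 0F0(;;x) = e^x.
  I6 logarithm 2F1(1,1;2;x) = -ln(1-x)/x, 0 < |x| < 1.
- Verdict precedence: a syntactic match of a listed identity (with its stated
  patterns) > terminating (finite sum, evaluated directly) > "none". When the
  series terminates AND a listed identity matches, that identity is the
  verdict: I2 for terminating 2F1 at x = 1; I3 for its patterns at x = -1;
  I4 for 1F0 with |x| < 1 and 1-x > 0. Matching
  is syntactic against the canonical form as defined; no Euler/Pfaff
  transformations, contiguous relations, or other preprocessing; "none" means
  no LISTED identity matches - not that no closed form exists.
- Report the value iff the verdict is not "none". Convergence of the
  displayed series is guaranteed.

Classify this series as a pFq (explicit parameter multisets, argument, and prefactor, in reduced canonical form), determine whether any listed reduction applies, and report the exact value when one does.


First insight: x = (-3/8) and the two geometric factors (prefactor 2/3) combine into one argument.
Adjacent-term ratio: r(k) = (-3/8) * (k-5/3) / [(k+1)] - poly over poly, x = (-3/8) from leading terms; C = 2/3 at k = 0.

Prefactor 2/3, argument -3/8: 1F0 with upper {-5/3} over lower {-}. Verdict: binomial (I4) applies (the 1F0 binomial series: exponent 5/3, x = -3/8). Hence: (2/3) * (11/8)^(5/3).


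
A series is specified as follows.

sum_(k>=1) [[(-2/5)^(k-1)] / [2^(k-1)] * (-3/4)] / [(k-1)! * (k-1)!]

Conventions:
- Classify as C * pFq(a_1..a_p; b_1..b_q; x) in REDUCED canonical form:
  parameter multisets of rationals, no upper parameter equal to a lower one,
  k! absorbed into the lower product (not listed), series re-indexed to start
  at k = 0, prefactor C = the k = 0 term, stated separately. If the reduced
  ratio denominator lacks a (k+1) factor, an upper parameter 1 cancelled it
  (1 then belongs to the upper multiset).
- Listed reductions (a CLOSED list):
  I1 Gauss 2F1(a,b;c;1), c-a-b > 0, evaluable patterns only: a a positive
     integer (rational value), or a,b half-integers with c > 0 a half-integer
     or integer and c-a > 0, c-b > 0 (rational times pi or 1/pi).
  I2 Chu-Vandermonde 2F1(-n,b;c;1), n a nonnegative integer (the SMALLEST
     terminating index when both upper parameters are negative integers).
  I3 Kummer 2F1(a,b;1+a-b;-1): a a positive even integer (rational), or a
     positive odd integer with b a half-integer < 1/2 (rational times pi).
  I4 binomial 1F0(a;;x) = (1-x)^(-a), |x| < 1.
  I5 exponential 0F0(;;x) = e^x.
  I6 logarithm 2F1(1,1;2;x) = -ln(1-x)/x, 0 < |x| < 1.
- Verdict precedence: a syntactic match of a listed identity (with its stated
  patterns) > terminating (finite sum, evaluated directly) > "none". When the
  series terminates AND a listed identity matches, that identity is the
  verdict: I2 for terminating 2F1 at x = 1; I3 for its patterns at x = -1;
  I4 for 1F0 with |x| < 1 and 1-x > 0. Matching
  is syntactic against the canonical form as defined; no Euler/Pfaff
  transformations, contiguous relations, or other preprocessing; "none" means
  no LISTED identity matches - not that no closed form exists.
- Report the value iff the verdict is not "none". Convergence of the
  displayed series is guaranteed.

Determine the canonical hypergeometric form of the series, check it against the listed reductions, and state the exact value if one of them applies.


Prefactor -3/4, argument -1/5: 0F1 with upper {-} over lower {1}. Verdict: no listed reduction: x = -1/5 and upper {-} fail every I1-I6 pattern.

Structural cue: t_0 = -3/4 here, and the denominator's factorial ratio (C = -3/4) is a lower Pochhammer.
Step ratio: r(k) = (-1/5) * 1 / [(k+1) (k+1)] - rational in k. x = (-1/5); t_0 = -3/4; negate the roots.


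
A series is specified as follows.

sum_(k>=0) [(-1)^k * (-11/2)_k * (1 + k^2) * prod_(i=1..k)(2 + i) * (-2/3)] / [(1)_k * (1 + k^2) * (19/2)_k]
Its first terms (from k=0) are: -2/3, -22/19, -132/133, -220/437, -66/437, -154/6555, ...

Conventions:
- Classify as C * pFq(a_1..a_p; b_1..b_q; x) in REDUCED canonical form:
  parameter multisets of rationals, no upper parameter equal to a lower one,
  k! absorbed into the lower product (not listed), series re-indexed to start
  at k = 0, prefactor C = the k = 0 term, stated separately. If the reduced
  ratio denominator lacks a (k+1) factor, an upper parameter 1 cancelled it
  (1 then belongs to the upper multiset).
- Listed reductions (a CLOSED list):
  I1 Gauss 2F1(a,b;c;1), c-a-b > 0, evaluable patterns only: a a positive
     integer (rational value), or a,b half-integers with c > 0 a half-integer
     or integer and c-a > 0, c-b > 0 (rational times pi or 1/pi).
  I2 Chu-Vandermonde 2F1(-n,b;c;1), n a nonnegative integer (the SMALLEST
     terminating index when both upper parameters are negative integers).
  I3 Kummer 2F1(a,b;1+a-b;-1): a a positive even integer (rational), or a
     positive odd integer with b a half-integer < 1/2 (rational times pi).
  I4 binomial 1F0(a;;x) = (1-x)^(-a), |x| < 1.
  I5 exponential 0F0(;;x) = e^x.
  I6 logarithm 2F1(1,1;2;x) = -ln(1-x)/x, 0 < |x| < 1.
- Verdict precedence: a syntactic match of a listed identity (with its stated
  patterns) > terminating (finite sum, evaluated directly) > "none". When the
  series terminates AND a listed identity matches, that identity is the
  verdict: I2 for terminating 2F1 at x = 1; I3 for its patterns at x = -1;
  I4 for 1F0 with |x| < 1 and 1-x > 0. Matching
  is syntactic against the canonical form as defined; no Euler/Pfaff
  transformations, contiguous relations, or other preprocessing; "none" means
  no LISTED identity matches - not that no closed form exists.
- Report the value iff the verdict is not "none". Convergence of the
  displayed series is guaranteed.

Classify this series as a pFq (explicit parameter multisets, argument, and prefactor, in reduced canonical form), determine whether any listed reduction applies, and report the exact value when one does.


First insight: t_0 = -2/3 here, and (1)_k (prefactor -2/3) is k! itself.
Term ratio: r(k) = (-1) * (k-11/2) (k+3) / [(k+19/2) (k+1)] ; factor over Q: parameters, x = (-1), and C = -2/3.

With C = -2/3: the canonical form is 2F1(-11/2, 3; 19/2; -1). Verdict: the Kummer evaluation I3 fires (x = -1; c = 19/2 equals 1+a-b for upper {-11/2, 3}: listed pattern). Hence: (-36465/32768) * pi.


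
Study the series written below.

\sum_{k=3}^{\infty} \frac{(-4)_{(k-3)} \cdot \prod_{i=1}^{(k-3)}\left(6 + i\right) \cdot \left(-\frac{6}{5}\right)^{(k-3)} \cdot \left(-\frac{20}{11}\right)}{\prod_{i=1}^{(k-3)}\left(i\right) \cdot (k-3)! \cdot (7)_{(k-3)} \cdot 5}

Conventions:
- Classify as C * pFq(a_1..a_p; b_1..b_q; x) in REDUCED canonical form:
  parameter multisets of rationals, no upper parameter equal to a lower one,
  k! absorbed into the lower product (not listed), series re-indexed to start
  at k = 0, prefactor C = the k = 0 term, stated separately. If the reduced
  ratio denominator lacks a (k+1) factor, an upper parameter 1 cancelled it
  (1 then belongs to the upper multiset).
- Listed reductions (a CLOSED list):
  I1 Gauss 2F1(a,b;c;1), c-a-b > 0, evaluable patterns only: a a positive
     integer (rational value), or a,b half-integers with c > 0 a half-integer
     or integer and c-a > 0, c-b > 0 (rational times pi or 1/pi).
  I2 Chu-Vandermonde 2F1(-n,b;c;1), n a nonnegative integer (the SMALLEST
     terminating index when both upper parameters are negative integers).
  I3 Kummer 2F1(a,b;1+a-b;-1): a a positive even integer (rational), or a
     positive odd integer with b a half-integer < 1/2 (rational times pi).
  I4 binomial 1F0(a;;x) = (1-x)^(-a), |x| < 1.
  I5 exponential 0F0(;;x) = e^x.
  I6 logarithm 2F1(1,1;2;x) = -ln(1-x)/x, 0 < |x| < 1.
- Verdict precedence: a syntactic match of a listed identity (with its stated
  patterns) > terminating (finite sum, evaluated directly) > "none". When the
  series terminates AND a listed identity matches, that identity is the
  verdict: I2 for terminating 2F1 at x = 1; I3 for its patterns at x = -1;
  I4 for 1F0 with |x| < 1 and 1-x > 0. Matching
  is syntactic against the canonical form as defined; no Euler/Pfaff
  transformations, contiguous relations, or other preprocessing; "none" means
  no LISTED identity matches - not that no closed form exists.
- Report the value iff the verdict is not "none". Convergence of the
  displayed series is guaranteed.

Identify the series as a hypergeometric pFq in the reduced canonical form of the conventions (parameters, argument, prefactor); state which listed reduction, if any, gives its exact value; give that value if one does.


The tell: from the first term -\frac{4}{11}: the constant factors (C = -4/11, x = -6/5) combine into one prefactor.
Consecutive-term ratio: r(k) = -\frac{6}{5} * (k-4) / [(k+1) (k+1)] - rational in k, leading ratio -\frac{6}{5}; with t_0 = -\frac{4}{11}, classification follows.

Reduced: x = -\frac{6}{5}, 1F1, upper = {-4}, lower = {1}, C = -\frac{4}{11}. Verdict: terminating - upper parameter -4 makes this a finite sum (last index 4), evaluated exactly. Hence: -\frac{28396}{6875}.


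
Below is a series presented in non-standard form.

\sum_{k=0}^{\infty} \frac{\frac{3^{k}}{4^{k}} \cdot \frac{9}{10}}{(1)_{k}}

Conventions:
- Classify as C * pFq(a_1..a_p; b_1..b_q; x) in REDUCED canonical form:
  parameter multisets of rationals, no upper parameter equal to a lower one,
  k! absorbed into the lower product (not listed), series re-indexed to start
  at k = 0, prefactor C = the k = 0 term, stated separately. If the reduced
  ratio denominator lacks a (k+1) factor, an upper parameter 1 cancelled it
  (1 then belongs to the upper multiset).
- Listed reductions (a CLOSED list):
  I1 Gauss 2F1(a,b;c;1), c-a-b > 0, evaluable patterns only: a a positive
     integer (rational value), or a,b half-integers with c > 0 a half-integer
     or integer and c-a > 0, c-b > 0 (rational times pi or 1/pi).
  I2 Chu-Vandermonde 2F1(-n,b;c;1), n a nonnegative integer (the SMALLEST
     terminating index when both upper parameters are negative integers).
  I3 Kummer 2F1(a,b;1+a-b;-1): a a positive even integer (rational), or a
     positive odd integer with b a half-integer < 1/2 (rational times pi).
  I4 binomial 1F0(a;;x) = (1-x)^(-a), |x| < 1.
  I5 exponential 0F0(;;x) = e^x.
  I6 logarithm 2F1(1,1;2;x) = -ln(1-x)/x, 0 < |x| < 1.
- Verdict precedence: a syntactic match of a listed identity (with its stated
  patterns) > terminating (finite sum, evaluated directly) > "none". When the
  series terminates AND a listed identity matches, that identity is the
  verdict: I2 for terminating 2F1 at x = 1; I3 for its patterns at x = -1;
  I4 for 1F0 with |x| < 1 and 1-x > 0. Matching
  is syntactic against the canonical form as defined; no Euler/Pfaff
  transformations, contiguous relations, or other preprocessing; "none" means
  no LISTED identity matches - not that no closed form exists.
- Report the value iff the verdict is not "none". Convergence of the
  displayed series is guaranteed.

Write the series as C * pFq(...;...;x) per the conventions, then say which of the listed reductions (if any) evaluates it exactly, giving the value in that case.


Key observation: with t_0 = \frac{9}{10}, the two geometric factors (prefactor 9/10) combine into one argument.
Term ratio: r(k) = \frac{3}{4} * 1 / [(k+1)] - rational in k. x = \frac{3}{4}; t_0 = \frac{9}{10}; negate the roots.

Canonical form: C = \frac{9}{10} times 0F0 with upper {-}, lower {-}, x = \frac{3}{4}. Verdict: the exponential series (I5) applies (the 0F0 exponential series at x = \frac{3}{4}). Value: \frac{9}{10} \cdot e^{\frac{3}{4}}.
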